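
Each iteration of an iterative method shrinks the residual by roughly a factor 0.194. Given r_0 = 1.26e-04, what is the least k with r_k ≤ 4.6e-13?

After k steps, r_k ≈ 1.26e-04·0.194^k.
Need 0.194^k ≤ 4.6e-13/1.26e-04 = 3.65079e-09.
k ≥ ln(3.65079e-09)/ln(0.194) = -19.4283/-1.63990 = 11.847.
Smallest integer k = 12.

12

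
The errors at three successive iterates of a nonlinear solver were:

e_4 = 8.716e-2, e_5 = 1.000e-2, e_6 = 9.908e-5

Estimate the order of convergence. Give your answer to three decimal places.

2.131

p ≈ ln(e_6/e_5) / ln(e_5/e_4)
  = ln(9.908e-5/1.000e-2) / ln(1.000e-2/8.716e-2)
  = ln(0.009908) / ln(0.114732)
  = -4.614413 / -2.165156 ≈ 2.131215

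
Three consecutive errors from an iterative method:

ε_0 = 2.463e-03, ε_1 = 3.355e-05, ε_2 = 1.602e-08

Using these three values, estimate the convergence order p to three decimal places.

1.780

p ≈ ln(ε_2/ε_1) / ln(ε_1/ε_0)
  = ln(1.602e-08/3.355e-05) / ln(3.355e-05/2.463e-03)
  = ln(0.000477496) / ln(0.0136216)
  = -7.646955 / -4.296099 ≈ 1.779976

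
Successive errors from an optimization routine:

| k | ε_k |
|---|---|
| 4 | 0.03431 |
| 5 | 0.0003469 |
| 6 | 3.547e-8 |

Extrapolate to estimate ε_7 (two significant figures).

3.7e-16

First estimate the order: p ≈ ln(ε_6/ε_5) / ln(ε_5/ε_4) = ln(3.547e-8/0.0003469)/ln(0.0003469/0.03431) = ln(0.000102248)/ln(0.0101108) ≈ 2.0000.
Then ε_7 ≈ ε_6·(ε_6/ε_5)^p = 3.547e-8·(0.000102248)^2.0000 = 3.547e-8·1.04547e-08 ≈ 3.708e-16.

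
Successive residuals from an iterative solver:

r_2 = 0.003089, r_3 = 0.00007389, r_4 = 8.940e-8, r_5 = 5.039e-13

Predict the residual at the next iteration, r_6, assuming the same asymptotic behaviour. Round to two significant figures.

First estimate the order: p ≈ ln(r_5/r_4) / ln(r_4/r_3) = ln(5.039e-13/8.940e-8)/ln(8.940e-8/0.00007389) = ln(5.63647e-06)/ln(0.00120991) ≈ 1.7993.
Then r_6 ≈ r_5·(r_5/r_4)^p = 5.039e-13·(5.63647e-06)^1.7993 = 5.039e-13·3.59325e-10 ≈ 1.811e-22.

1.8e-22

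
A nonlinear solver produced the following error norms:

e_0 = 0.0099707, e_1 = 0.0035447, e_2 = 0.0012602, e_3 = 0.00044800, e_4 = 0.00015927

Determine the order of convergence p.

Consecutive ratios: e_4/e_3 = 0.00015927/0.00044800 = 0.355513, e_3/e_2 = 0.00044800/0.0012602 = 0.355499.
p ≈ ln(0.355513)/ln(0.355499) = -1.0342/-1.0342 ≈ 1.00.
So the convergence is linear (order 1).

1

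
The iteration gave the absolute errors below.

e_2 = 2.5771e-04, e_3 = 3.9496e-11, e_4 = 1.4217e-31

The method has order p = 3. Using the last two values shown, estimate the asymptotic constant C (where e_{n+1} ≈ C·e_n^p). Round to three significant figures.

2.31

C ≈ e_4 / e_3^3
  = 1.4217e-31 / (3.9496e-11)^3
  = 1.4217e-31 / 6.16112e-32 ≈ 2.3075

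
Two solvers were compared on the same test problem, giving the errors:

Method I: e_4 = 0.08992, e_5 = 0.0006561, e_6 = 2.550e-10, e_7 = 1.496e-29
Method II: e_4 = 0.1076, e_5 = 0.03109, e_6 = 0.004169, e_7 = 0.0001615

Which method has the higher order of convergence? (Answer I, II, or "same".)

Method I: p ≈ ln(1.496e-29/2.550e-10)/ln(2.550e-10/0.0006561) ≈ 3.00.
Method II: p ≈ ln(0.0001615/0.004169)/ln(0.004169/0.03109) ≈ 1.62.
Method I has the higher order (≈3.0 vs ≈1.6).

I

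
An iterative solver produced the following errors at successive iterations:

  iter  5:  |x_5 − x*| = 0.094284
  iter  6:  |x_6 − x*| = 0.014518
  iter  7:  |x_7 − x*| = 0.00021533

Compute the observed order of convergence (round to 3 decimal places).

2.251

p ≈ ln(|x_7 − x*|/|x_6 − x*|) / ln(|x_6 − x*|/|x_5 − x*|)
  = ln(0.00021533/0.014518) / ln(0.014518/0.094284)
  = ln(0.0148319) / ln(0.153982)
  = -4.210975 / -1.870920 ≈ 2.250751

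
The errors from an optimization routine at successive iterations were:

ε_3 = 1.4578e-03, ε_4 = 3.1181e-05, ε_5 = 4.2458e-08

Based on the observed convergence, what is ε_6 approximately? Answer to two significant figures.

First estimate the order: p ≈ ln(ε_5/ε_4) / ln(ε_4/ε_3) = ln(4.2458e-08/3.1181e-05)/ln(3.1181e-05/1.4578e-03) = ln(0.00136166)/ln(0.0213891) ≈ 1.7163.
Then ε_6 ≈ ε_5·(ε_5/ε_4)^p = 4.2458e-08·(0.00136166)^1.7163 = 4.2458e-08·1.2056e-05 ≈ 5.119e-13.

5.1e-13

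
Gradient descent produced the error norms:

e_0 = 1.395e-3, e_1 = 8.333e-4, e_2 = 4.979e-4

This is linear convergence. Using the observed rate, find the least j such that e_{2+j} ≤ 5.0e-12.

Rate ρ ≈ e_2/e_1 = 4.979e-4/8.333e-4 = 0.5975.
After j more steps, e_{2+j} ≈ 4.979e-4·ρ^j; need ρ^j ≤ 5.0e-12/4.979e-4 = 1.00422e-08.
j ≥ ln(1.00422e-08)/ln(0.5975) = -18.4165/-0.51500 = 35.760.
So 36 more iterations are needed.

36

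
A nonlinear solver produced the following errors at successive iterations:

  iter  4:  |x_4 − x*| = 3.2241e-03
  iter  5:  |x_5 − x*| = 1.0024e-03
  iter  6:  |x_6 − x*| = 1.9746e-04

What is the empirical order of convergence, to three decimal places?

1.391

p ≈ ln(|x_6 − x*|/|x_5 − x*|) / ln(|x_5 − x*|/|x_4 − x*|)
  = ln(1.9746e-04/1.0024e-03) / ln(1.0024e-03/3.2241e-03)
  = ln(0.196987) / ln(0.310908)
  = -1.624618 / -1.168258 ≈ 1.390633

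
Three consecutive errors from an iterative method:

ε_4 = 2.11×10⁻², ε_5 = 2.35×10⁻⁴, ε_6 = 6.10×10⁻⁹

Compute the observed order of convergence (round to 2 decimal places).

2.35

p ≈ ln(ε_6/ε_5) / ln(ε_5/ε_4)
  = ln(6.10×10⁻⁹/2.35×10⁻⁴) / ln(2.35×10⁻⁴/2.11×10⁻²)
  = ln(2.59574e-05) / ln(0.0111374)
  = -10.55905 / -4.49745 ≈ 2.34779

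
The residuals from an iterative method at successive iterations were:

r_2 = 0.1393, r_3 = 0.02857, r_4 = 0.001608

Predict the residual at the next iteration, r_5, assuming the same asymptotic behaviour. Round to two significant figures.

First estimate the order: p ≈ ln(r_4/r_3) / ln(r_3/r_2) = ln(0.001608/0.02857)/ln(0.02857/0.1393) = ln(0.0562828)/ln(0.205097) ≈ 1.8162.
Then r_5 ≈ r_4·(r_4/r_3)^p = 0.001608·(0.0562828)^1.8162 = 0.001608·0.00537567 ≈ 8.644e-06.

8.6e-6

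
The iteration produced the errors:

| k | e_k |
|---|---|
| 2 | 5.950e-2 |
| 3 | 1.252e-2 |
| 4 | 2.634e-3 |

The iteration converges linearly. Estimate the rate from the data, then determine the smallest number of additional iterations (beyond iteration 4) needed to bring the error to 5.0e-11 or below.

12

Rate ρ ≈ e_4/e_3 = 2.634e-3/1.252e-2 = 0.2104.
After j more steps, e_{4+j} ≈ 2.634e-3·ρ^j; need ρ^j ≤ 5.0e-11/2.634e-3 = 1.89825e-08.
j ≥ ln(1.89825e-08)/ln(0.2104) = -17.7797/-1.55874 = 11.406.
So 12 more iterations are needed.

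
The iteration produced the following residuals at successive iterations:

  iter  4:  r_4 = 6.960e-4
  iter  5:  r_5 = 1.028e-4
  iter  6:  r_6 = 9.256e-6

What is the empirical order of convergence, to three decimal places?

p ≈ ln(r_6/r_5) / ln(r_5/r_4)
  = ln(9.256e-6/1.028e-4) / ln(1.028e-4/6.960e-4)
  = ln(0.0900389) / ln(0.147701)
  = -2.407513 / -1.912565 ≈ 1.258788

1.259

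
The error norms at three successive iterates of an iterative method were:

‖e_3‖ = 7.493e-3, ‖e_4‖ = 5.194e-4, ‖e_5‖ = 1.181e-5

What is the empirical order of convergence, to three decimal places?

1.418

p ≈ ln(‖e_5‖/‖e_4‖) / ln(‖e_4‖/‖e_3‖)
  = ln(1.181e-5/5.194e-4) / ln(5.194e-4/7.493e-3)
  = ln(0.0227378) / ln(0.069318)
  = -3.783727 / -2.669051 ≈ 1.417630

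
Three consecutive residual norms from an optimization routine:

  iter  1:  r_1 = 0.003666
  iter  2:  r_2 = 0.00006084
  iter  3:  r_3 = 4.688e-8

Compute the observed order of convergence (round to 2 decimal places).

1.75

p ≈ ln(r_3/r_2) / ln(r_2/r_1)
  = ln(4.688e-8/0.00006084) / ln(0.00006084/0.003666)
  = ln(0.000770546) / ln(0.0165957)
  = -7.16841 / -4.09861 ≈ 1.74899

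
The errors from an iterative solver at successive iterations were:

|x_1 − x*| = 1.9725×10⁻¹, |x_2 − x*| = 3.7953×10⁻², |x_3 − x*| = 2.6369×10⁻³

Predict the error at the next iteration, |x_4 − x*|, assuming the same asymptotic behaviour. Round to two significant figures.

First estimate the order: p ≈ ln(|x_3 − x*|/|x_2 − x*|) / ln(|x_2 − x*|/|x_1 − x*|) = ln(2.6369×10⁻³/3.7953×10⁻²)/ln(3.7953×10⁻²/1.9725×10⁻¹) = ln(0.069478)/ln(0.192411) ≈ 1.6181.
Then |x_4 − x*| ≈ |x_3 − x*|·(|x_3 − x*|/|x_2 − x*|)^p = 2.6369×10⁻³·(0.069478)^1.6181 = 2.6369×10⁻³·0.0133657 ≈ 3.524e-05.

3.5e-5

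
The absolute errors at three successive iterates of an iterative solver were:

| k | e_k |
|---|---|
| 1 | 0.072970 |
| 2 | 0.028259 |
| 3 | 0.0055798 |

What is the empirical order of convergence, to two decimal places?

1.71

p ≈ ln(e_3/e_2) / ln(e_2/e_1)
  = ln(0.0055798/0.028259) / ln(0.028259/0.072970)
  = ln(0.197452) / ln(0.387269)
  = -1.62226 / -0.94864 ≈ 1.71009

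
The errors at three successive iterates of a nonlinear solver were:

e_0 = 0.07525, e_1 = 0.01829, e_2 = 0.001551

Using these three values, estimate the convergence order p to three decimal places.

p ≈ ln(e_2/e_1) / ln(e_1/e_0)
  = ln(0.001551/0.01829) / ln(0.01829/0.07525)
  = ln(0.0848004) / ln(0.243056)
  = -2.467455 / -1.414463 ≈ 1.744446

1.744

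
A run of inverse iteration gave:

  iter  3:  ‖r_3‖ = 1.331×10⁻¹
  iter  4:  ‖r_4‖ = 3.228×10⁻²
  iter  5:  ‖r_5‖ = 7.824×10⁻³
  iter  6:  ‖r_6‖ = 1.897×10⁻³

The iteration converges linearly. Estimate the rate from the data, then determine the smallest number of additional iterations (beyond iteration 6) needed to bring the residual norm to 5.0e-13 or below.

Rate ρ ≈ ‖r_6‖/‖r_5‖ = 1.897×10⁻³/7.824×10⁻³ = 0.2425.
After j more steps, ‖r_{6+j}‖ ≈ 1.897×10⁻³·ρ^j; need ρ^j ≤ 5.0e-13/1.897×10⁻³ = 2.63574e-10.
j ≥ ln(2.63574e-10)/ln(0.2425) = -22.0567/-1.41675 = 15.569.
So 16 more iterations are needed.

16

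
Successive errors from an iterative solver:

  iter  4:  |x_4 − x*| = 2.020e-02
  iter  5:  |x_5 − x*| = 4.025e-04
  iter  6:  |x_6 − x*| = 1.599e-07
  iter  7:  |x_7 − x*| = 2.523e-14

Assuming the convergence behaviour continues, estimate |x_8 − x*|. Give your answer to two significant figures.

First estimate the order: p ≈ ln(|x_7 − x*|/|x_6 − x*|) / ln(|x_6 − x*|/|x_5 − x*|) = ln(2.523e-14/1.599e-07)/ln(1.599e-07/4.025e-04) = ln(1.57786e-07)/ln(0.000397267) ≈ 2.0000.
Then |x_8 − x*| ≈ |x_7 − x*|·(|x_7 − x*|/|x_6 − x*|)^p = 2.523e-14·(1.57786e-07)^2.0000 = 2.523e-14·2.48964e-14 ≈ 6.281e-28.

6.3e-28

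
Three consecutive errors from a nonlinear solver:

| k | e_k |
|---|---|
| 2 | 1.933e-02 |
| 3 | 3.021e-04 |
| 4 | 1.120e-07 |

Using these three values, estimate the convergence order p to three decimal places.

1.900

p ≈ ln(e_4/e_3) / ln(e_3/e_2)
  = ln(1.120e-07/3.021e-04) / ln(3.021e-04/1.933e-02)
  = ln(0.000370738) / ln(0.0156286)
  = -7.900015 / -4.158653 ≈ 1.899657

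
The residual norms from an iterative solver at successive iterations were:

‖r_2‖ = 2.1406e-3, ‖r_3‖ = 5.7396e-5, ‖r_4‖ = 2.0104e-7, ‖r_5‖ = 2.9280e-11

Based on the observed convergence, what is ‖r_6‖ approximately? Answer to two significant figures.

3.0e-17

First estimate the order: p ≈ ln(‖r_5‖/‖r_4‖) / ln(‖r_4‖/‖r_3‖) = ln(2.9280e-11/2.0104e-7)/ln(2.0104e-7/5.7396e-5) = ln(0.000145643)/ln(0.00350268) ≈ 1.5624.
Then ‖r_6‖ ≈ ‖r_5‖·(‖r_5‖/‖r_4‖)^p = 2.9280e-11·(0.000145643)^1.5624 = 2.9280e-11·1.0128e-06 ≈ 2.965e-17.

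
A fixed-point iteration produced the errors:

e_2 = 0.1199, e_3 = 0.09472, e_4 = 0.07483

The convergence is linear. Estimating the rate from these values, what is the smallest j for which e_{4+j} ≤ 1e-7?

Rate ρ ≈ e_4/e_3 = 0.07483/0.09472 = 0.7900.
After j more steps, e_{4+j} ≈ 0.07483·ρ^j; need ρ^j ≤ 1e-7/0.07483 = 1.33636e-06.
j ≥ ln(1.33636e-06)/ln(0.7900) = -13.5256/-0.23572 = 57.380.
So 58 more iterations are needed.

58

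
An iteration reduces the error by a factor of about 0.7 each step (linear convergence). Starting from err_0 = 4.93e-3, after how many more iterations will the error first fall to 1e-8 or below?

After k steps, err_k ≈ 4.93e-3·0.7^k.
Need 0.7^k ≤ 1e-8/4.93e-3 = 2.0284e-06.
k ≥ ln(2.0284e-06)/ln(0.7) = -13.1083/-0.35667 = 36.752.
Smallest integer k = 37.

37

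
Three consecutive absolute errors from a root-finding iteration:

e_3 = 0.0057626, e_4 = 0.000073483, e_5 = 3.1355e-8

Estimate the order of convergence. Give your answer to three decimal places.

p ≈ ln(e_5/e_4) / ln(e_4/e_3)
  = ln(3.1355e-8/0.000073483) / ln(0.000073483/0.0057626)
  = ln(0.000426697) / ln(0.0127517)
  = -7.759436 / -4.362091 ≈ 1.778834

1.779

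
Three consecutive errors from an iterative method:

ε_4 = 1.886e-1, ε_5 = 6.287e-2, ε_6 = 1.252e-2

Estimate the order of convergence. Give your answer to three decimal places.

1.469

p ≈ ln(ε_6/ε_5) / ln(ε_5/ε_4)
  = ln(1.252e-2/6.287e-2) / ln(6.287e-2/1.886e-1)
  = ln(0.199141) / ln(0.333351)
  = -1.613742 / -1.098559 ≈ 1.468963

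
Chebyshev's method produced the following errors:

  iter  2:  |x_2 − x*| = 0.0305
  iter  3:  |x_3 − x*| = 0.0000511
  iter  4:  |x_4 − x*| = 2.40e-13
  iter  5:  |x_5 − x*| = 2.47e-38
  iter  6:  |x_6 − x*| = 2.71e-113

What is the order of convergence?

Consecutive ratios: |x_6 − x*|/|x_5 − x*| = 2.71e-113/2.47e-38 = 1.09717e-75, |x_5 − x*|/|x_4 − x*| = 2.47e-38/2.40e-13 = 1.02917e-25.
p ≈ ln(1.09717e-75)/ln(1.02917e-25) = -172.6012/-57.5359 ≈ 3.00.
So the convergence is cubic (order 3).

3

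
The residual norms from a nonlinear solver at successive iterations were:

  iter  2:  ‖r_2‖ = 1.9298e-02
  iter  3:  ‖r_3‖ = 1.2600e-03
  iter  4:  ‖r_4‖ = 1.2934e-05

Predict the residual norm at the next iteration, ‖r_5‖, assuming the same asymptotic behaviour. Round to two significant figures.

First estimate the order: p ≈ ln(‖r_4‖/‖r_3‖) / ln(‖r_3‖/‖r_2‖) = ln(1.2934e-05/1.2600e-03)/ln(1.2600e-03/1.9298e-02) = ln(0.0102651)/ln(0.0652917) ≈ 1.6780.
Then ‖r_5‖ ≈ ‖r_4‖·(‖r_4‖/‖r_3‖)^p = 1.2934e-05·(0.0102651)^1.6780 = 1.2934e-05·0.000460328 ≈ 5.954e-09.

6.0e-9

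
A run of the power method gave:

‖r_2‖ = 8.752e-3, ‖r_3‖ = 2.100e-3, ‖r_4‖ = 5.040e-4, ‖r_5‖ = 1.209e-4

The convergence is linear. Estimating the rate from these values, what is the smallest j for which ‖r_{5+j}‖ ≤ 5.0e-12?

Rate ρ ≈ ‖r_5‖/‖r_4‖ = 1.209e-4/5.040e-4 = 0.2399.
After j more steps, ‖r_{5+j}‖ ≈ 1.209e-4·ρ^j; need ρ^j ≤ 5.0e-12/1.209e-4 = 4.13565e-08.
j ≥ ln(4.13565e-08)/ln(0.2399) = -17.0010/-1.42753 = 11.909.
So 12 more iterations are needed.

12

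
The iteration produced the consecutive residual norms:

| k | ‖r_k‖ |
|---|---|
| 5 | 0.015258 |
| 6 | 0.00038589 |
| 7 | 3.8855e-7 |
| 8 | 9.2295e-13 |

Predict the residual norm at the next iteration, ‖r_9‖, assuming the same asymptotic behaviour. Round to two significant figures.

First estimate the order: p ≈ ln(‖r_8‖/‖r_7‖) / ln(‖r_7‖/‖r_6‖) = ln(9.2295e-13/3.8855e-7)/ln(3.8855e-7/0.00038589) = ln(2.37537e-06)/ln(0.00100689) ≈ 1.8766.
Then ‖r_9‖ ≈ ‖r_8‖·(‖r_8‖/‖r_7‖)^p = 9.2295e-13·(2.37537e-06)^1.8766 = 9.2295e-13·2.78931e-11 ≈ 2.574e-23.

2.6e-23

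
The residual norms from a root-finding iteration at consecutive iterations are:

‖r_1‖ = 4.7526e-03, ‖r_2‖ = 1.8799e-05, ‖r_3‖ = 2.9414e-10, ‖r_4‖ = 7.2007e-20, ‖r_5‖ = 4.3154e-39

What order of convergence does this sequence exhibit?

Consecutive ratios: ‖r_5‖/‖r_4‖ = 4.3154e-39/7.2007e-20 = 5.99303e-20, ‖r_4‖/‖r_3‖ = 7.2007e-20/2.9414e-10 = 2.44805e-10.
p ≈ ln(5.99303e-20)/ln(2.44805e-10) = -44.2611/-22.1306 ≈ 2.00.
So the convergence is quadratic (order 2).

2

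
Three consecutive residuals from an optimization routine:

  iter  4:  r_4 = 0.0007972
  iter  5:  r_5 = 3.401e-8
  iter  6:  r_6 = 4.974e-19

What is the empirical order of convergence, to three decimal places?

2.479

p ≈ ln(r_6/r_5) / ln(r_5/r_4)
  = ln(4.974e-19/3.401e-8) / ln(3.401e-8/0.0007972)
  = ln(1.46251e-11) / ln(4.26618e-05)
  = -24.948282 / -10.062207 ≈ 2.479405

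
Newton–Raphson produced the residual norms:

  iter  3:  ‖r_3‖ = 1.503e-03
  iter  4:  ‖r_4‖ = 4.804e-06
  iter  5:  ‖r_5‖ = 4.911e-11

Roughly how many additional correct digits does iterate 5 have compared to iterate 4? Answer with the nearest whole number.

Digits gained ≈ log₁₀(‖r_4‖/‖r_5‖) = log₁₀(4.804e-06/4.911e-11) = log₁₀(97821.2) ≈ 4.990.

5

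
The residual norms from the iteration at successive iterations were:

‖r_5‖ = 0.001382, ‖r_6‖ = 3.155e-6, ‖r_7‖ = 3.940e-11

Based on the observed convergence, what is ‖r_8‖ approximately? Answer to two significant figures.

First estimate the order: p ≈ ln(‖r_7‖/‖r_6‖) / ln(‖r_6‖/‖r_5‖) = ln(3.940e-11/3.155e-6)/ln(3.155e-6/0.001382) = ln(1.24881e-05)/ln(0.00228292) ≈ 1.8563.
Then ‖r_8‖ ≈ ‖r_7‖·(‖r_7‖/‖r_6‖)^p = 3.940e-11·(1.24881e-05)^1.8563 = 3.940e-11·7.89998e-10 ≈ 3.113e-20.

3.1e-20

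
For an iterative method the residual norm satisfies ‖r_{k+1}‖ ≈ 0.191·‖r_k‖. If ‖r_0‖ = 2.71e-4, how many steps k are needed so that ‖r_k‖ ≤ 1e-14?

After k steps, ‖r_k‖ ≈ 2.71e-4·0.191^k.
Need 0.191^k ≤ 1e-14/2.71e-4 = 3.69004e-11.
k ≥ ln(3.69004e-11)/ln(0.191) = -24.0228/-1.65548 = 14.511.
Smallest integer k = 15.

15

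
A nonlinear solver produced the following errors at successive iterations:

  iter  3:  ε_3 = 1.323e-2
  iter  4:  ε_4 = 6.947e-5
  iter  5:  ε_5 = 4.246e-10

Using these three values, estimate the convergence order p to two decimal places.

p ≈ ln(ε_5/ε_4) / ln(ε_4/ε_3)
  = ln(4.246e-10/6.947e-5) / ln(6.947e-5/1.323e-2)
  = ln(6.11199e-06) / ln(0.00525094)
  = -12.00526 / -5.24935 ≈ 2.28700

2.29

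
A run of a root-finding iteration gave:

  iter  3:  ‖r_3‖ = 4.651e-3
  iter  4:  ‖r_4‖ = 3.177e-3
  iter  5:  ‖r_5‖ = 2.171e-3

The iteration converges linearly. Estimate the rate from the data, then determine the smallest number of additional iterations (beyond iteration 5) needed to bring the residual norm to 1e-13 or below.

63

Rate ρ ≈ ‖r_5‖/‖r_4‖ = 2.171e-3/3.177e-3 = 0.6833.
After j more steps, ‖r_{5+j}‖ ≈ 2.171e-3·ρ^j; need ρ^j ≤ 1e-13/2.171e-3 = 4.60617e-11.
j ≥ ln(4.60617e-11)/ln(0.6833) = -23.8010/-0.38082 = 62.499.
So 63 more iterations are needed.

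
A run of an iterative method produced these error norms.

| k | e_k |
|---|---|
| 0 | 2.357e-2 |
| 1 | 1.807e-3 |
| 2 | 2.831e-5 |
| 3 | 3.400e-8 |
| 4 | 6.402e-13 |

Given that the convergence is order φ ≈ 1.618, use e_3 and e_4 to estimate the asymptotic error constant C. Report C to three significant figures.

0.777

C ≈ e_4 / e_3^1.618
  = 6.402e-13 / (3.400e-8)^1.618
  = 6.402e-13 / 8.24011e-13 ≈ 0.77693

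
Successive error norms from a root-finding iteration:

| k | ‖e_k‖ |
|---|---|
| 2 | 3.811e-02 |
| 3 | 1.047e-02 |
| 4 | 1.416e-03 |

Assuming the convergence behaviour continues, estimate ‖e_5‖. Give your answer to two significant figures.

6.4e-5

First estimate the order: p ≈ ln(‖e_4‖/‖e_3‖) / ln(‖e_3‖/‖e_2‖) = ln(1.416e-03/1.047e-02)/ln(1.047e-02/3.811e-02) = ln(0.135244)/ln(0.274731) ≈ 1.5486.
Then ‖e_5‖ ≈ ‖e_4‖·(‖e_4‖/‖e_3‖)^p = 1.416e-03·(0.135244)^1.5486 = 1.416e-03·0.0451283 ≈ 6.39e-05.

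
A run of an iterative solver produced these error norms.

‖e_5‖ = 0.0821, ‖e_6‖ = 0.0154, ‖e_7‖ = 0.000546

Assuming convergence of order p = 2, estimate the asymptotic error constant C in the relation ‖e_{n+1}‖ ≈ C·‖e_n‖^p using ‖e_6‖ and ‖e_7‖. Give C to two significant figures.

C ≈ ‖e_7‖ / ‖e_6‖^2
  = 0.000546 / (0.0154)^2
  = 0.000546 / 0.00023716 ≈ 2.3022

2.3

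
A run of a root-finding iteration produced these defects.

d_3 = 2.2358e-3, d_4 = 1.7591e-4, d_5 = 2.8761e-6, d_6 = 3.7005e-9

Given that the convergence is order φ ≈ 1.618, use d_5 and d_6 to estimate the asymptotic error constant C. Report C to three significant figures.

C ≈ d_6 / d_5^1.618
  = 3.7005e-9 / (2.8761e-6)^1.618
  = 3.7005e-9 / 1.08229e-09 ≈ 3.4191

3.42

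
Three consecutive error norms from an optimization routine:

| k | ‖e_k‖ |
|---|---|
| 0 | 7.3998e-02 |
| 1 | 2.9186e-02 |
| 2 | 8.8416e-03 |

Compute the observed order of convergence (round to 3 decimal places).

p ≈ ln(‖e_2‖/‖e_1‖) / ln(‖e_1‖/‖e_0‖)
  = ln(8.8416e-03/2.9186e-02) / ln(2.9186e-02/7.3998e-02)
  = ln(0.30294) / ln(0.394416)
  = -1.194221 / -0.930349 ≈ 1.283627

1.284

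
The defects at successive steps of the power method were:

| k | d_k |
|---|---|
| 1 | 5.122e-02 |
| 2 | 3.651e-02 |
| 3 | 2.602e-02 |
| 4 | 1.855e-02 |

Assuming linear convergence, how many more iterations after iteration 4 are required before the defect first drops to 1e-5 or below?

Rate ρ ≈ d_4/d_3 = 1.855e-02/2.602e-02 = 0.7129.
After j more steps, d_{4+j} ≈ 1.855e-02·ρ^j; need ρ^j ≤ 1e-5/1.855e-02 = 0.000539084.
j ≥ ln(0.000539084)/ln(0.7129) = -7.5256/-0.33841 = 22.238.
So 23 more iterations are needed.

23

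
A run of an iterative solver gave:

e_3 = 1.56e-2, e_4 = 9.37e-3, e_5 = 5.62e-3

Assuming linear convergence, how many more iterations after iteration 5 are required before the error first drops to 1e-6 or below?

Rate ρ ≈ e_5/e_4 = 5.62e-3/9.37e-3 = 0.5998.
After j more steps, e_{5+j} ≈ 5.62e-3·ρ^j; need ρ^j ≤ 1e-6/5.62e-3 = 0.000177936.
j ≥ ln(0.000177936)/ln(0.5998) = -8.6341/-0.51116 = 16.891.
So 17 more iterations are needed.

17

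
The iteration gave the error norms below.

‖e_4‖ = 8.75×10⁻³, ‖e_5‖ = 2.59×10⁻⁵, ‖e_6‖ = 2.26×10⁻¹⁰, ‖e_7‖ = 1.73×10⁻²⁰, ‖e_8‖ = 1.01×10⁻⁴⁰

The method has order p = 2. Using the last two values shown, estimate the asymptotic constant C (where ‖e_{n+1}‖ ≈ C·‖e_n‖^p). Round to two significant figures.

C ≈ ‖e_8‖ / ‖e_7‖^2
  = 1.01×10⁻⁴⁰ / (1.73×10⁻²⁰)^2
  = 1.01×10⁻⁴⁰ / 2.9929e-40 ≈ 0.33747

0.34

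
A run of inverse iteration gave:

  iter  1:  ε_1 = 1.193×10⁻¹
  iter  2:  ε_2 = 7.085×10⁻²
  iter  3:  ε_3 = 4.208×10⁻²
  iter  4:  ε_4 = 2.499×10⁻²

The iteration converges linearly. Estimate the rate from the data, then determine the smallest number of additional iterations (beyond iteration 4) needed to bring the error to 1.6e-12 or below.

Rate ρ ≈ ε_4/ε_3 = 2.499×10⁻²/4.208×10⁻² = 0.5939.
After j more steps, ε_{4+j} ≈ 2.499×10⁻²·ρ^j; need ρ^j ≤ 1.6e-12/2.499×10⁻² = 6.40256e-11.
j ≥ ln(6.40256e-11)/ln(0.5939) = -23.4717/-0.52104 = 45.048.
So 46 more iterations are needed.

46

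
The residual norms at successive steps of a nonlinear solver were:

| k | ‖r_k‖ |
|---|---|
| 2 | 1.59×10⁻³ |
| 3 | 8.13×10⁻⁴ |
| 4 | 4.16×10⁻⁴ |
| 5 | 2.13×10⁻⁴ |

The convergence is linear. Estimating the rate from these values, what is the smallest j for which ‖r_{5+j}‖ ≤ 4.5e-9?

Rate ρ ≈ ‖r_5‖/‖r_4‖ = 2.13×10⁻⁴/4.16×10⁻⁴ = 0.5120.
After j more steps, ‖r_{5+j}‖ ≈ 2.13×10⁻⁴·ρ^j; need ρ^j ≤ 4.5e-9/2.13×10⁻⁴ = 2.11268e-05.
j ≥ ln(2.11268e-05)/ln(0.5120) = -10.7650/-0.66943 = 16.081.
So 17 more iterations are needed.

17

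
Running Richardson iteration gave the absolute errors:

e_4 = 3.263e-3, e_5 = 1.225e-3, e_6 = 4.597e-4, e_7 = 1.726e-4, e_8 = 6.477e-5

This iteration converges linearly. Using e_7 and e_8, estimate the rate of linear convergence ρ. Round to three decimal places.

0.375

ρ ≈ e_8/e_7 = 6.477e-5/1.726e-4 = 0.37526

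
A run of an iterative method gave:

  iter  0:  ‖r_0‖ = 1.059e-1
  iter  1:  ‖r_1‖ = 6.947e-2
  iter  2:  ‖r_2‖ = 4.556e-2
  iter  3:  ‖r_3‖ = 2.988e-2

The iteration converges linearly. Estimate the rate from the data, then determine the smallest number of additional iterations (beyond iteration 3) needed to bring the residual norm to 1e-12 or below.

Rate ρ ≈ ‖r_3‖/‖r_2‖ = 2.988e-2/4.556e-2 = 0.6558.
After j more steps, ‖r_{3+j}‖ ≈ 2.988e-2·ρ^j; need ρ^j ≤ 1e-12/2.988e-2 = 3.34672e-11.
j ≥ ln(3.34672e-11)/ln(0.6558) = -24.1205/-0.42190 = 57.171.
So 58 more iterations are needed.

58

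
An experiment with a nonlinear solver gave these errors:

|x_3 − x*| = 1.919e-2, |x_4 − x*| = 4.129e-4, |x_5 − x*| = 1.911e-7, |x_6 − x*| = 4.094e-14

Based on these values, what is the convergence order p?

2

Consecutive ratios: |x_6 − x*|/|x_5 − x*| = 4.094e-14/1.911e-7 = 2.14233e-07, |x_5 − x*|/|x_4 − x*| = 1.911e-7/4.129e-4 = 0.000462824.
p ≈ ln(2.14233e-07)/ln(0.000462824) = -15.3562/-7.6782 ≈ 2.00.
So the convergence is quadratic (order 2).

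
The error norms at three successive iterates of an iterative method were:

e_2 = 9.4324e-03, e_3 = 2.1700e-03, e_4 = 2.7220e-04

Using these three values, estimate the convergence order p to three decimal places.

1.413

p ≈ ln(e_4/e_3) / ln(e_3/e_2)
  = ln(2.7220e-04/2.1700e-03) / ln(2.1700e-03/9.4324e-03)
  = ln(0.125438) / ln(0.230058)
  = -2.075944 / -1.469424 ≈ 1.412760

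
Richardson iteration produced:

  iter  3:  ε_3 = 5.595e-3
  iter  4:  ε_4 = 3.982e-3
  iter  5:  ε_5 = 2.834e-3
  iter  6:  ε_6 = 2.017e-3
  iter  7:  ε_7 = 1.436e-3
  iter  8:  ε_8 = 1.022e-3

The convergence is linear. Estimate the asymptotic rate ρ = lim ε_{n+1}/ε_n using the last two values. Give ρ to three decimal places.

0.712

ρ ≈ ε_8/ε_7 = 1.022e-3/1.436e-3 = 0.71170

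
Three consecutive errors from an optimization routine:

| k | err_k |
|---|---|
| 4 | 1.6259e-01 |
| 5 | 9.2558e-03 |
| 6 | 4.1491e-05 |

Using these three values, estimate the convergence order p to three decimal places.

1.887

p ≈ ln(err_6/err_5) / ln(err_5/err_4)
  = ln(4.1491e-05/9.2558e-03) / ln(9.2558e-03/1.6259e-01)
  = ln(0.0044827) / ln(0.0569272)
  = -5.407530 / -2.865982 ≈ 1.886798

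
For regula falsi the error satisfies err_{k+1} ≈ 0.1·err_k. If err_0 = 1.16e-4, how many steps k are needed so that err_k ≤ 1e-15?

After k steps, err_k ≈ 1.16e-4·0.1^k.
Need 0.1^k ≤ 1e-15/1.16e-4 = 8.62069e-12.
k ≥ ln(8.62069e-12)/ln(0.1) = -25.4769/-2.30259 = 11.064.
Smallest integer k = 12.

12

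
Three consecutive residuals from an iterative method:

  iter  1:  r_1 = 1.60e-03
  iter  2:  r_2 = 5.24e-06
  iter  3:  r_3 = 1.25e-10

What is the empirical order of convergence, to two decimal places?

p ≈ ln(r_3/r_2) / ln(r_2/r_1)
  = ln(1.25e-10/5.24e-06) / ln(5.24e-06/1.60e-03)
  = ln(2.3855e-05) / ln(0.003275)
  = -10.64352 / -5.72144 ≈ 1.86029

1.86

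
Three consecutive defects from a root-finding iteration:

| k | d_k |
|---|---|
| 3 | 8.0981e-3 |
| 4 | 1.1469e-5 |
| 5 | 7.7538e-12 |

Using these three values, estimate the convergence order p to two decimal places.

p ≈ ln(d_5/d_4) / ln(d_4/d_3)
  = ln(7.7538e-12/1.1469e-5) / ln(1.1469e-5/8.0981e-3)
  = ln(6.76066e-07) / ln(0.00141626)
  = -14.20698 / -6.55974 ≈ 2.16578

2.17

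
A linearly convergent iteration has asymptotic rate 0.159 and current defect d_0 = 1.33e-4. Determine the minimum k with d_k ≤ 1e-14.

13

After k steps, d_k ≈ 1.33e-4·0.159^k.
Need 0.159^k ≤ 1e-14/1.33e-4 = 7.5188e-11.
k ≥ ln(7.5188e-11)/ln(0.159) = -23.3110/-1.83885 = 12.677.
Smallest integer k = 13.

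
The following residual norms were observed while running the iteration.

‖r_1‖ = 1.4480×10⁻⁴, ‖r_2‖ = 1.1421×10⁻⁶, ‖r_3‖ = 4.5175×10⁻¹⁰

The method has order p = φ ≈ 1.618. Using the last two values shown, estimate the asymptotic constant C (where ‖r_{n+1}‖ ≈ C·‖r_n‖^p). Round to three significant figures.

C ≈ ‖r_3‖ / ‖r_2‖^1.618
  = 4.5175×10⁻¹⁰ / (1.1421×10⁻⁶)^1.618
  = 4.5175×10⁻¹⁰ / 2.42865e-10 ≈ 1.8601

1.86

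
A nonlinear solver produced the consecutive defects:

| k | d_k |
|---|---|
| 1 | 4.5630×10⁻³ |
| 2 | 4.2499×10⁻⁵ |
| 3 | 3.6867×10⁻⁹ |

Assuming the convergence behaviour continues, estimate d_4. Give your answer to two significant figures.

2.8e-17

First estimate the order: p ≈ ln(d_3/d_2) / ln(d_2/d_1) = ln(3.6867×10⁻⁹/4.2499×10⁻⁵)/ln(4.2499×10⁻⁵/4.5630×10⁻³) = ln(8.67479e-05)/ln(0.00931383) ≈ 2.0000.
Then d_4 ≈ d_3·(d_3/d_2)^p = 3.6867×10⁻⁹·(8.67479e-05)^2.0000 = 3.6867×10⁻⁹·7.5252e-09 ≈ 2.774e-17.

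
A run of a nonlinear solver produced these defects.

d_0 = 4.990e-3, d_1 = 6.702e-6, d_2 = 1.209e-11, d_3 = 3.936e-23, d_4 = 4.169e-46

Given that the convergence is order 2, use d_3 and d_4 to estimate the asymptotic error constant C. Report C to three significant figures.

C ≈ d_4 / d_3^2
  = 4.169e-46 / (3.936e-23)^2
  = 4.169e-46 / 1.54921e-45 ≈ 0.2691

0.269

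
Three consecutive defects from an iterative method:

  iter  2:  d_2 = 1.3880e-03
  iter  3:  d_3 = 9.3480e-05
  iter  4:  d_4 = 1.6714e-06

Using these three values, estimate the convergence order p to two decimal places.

p ≈ ln(d_4/d_3) / ln(d_3/d_2)
  = ln(1.6714e-06/9.3480e-05) / ln(9.3480e-05/1.3880e-03)
  = ln(0.0178798) / ln(0.0673487)
  = -4.02408 / -2.69787 ≈ 1.49158

1.49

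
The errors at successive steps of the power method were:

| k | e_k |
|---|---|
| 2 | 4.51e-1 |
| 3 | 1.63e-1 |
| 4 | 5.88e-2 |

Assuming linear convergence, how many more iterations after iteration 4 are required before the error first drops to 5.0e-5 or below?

7

Rate ρ ≈ e_4/e_3 = 5.88e-2/1.63e-1 = 0.3607.
After j more steps, e_{4+j} ≈ 5.88e-2·ρ^j; need ρ^j ≤ 5.0e-5/5.88e-2 = 0.00085034.
j ≥ ln(0.00085034)/ln(0.3607) = -7.0699/-1.01971 = 6.933.
So 7 more iterations are needed.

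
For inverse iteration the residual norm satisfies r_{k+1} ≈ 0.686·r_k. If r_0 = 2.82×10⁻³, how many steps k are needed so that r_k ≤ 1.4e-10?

45

After k steps, r_k ≈ 2.82×10⁻³·0.686^k.
Need 0.686^k ≤ 1.4e-10/2.82×10⁻³ = 4.96454e-08.
k ≥ ln(4.96454e-08)/ln(0.686) = -16.8184/-0.37688 = 44.625.
Smallest integer k = 45.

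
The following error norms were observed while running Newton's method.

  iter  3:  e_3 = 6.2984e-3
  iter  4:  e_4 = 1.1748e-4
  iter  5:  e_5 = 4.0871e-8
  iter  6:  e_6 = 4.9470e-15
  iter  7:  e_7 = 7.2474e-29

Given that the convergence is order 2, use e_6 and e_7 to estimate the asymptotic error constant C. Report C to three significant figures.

C ≈ e_7 / e_6^2
  = 7.2474e-29 / (4.9470e-15)^2
  = 7.2474e-29 / 2.44728e-29 ≈ 2.9614

2.96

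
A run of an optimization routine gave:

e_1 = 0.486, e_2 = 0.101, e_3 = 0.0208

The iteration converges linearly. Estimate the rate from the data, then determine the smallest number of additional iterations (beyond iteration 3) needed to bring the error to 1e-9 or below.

11

Rate ρ ≈ e_3/e_2 = 0.0208/0.101 = 0.2059.
After j more steps, e_{3+j} ≈ 0.0208·ρ^j; need ρ^j ≤ 1e-9/0.0208 = 4.80769e-08.
j ≥ ln(4.80769e-08)/ln(0.2059) = -16.8505/-1.58036 = 10.662.
So 11 more iterations are needed.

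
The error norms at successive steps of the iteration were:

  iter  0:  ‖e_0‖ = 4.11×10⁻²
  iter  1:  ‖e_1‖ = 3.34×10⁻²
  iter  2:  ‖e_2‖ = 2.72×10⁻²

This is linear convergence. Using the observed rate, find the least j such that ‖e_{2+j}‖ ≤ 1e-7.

Rate ρ ≈ ‖e_2‖/‖e_1‖ = 2.72×10⁻²/3.34×10⁻² = 0.8144.
After j more steps, ‖e_{2+j}‖ ≈ 2.72×10⁻²·ρ^j; need ρ^j ≤ 1e-7/2.72×10⁻² = 3.67647e-06.
j ≥ ln(3.67647e-06)/ln(0.8144) = -12.5136/-0.20530 = 60.953.
So 61 more iterations are needed.

61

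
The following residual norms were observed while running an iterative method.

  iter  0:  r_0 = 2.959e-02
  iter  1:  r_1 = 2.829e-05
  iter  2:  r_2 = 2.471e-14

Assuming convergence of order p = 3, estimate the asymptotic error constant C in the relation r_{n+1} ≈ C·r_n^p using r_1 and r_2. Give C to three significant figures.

C ≈ r_2 / r_1^3
  = 2.471e-14 / (2.829e-05)^3
  = 2.471e-14 / 2.26412e-14 ≈ 1.0914

1.09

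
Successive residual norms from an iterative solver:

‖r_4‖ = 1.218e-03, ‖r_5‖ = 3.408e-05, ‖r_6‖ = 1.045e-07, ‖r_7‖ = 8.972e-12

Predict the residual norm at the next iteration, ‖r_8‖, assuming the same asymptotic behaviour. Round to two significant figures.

2.4e-18

First estimate the order: p ≈ ln(‖r_7‖/‖r_6‖) / ln(‖r_6‖/‖r_5‖) = ln(8.972e-12/1.045e-07)/ln(1.045e-07/3.408e-05) = ln(8.58565e-05)/ln(0.00306631) ≈ 1.6178.
Then ‖r_8‖ ≈ ‖r_7‖·(‖r_7‖/‖r_6‖)^p = 8.972e-12·(8.58565e-05)^1.6178 = 8.972e-12·2.64033e-07 ≈ 2.369e-18.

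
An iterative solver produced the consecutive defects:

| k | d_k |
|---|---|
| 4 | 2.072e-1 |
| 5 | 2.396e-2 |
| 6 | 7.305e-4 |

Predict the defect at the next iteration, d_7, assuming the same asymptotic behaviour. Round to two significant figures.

First estimate the order: p ≈ ln(d_6/d_5) / ln(d_5/d_4) = ln(7.305e-4/2.396e-2)/ln(2.396e-2/2.072e-1) = ln(0.0304883)/ln(0.115637) ≈ 1.6180.
Then d_7 ≈ d_6·(d_6/d_5)^p = 7.305e-4·(0.0304883)^1.6180 = 7.305e-4·0.00352637 ≈ 2.576e-06.

2.6e-6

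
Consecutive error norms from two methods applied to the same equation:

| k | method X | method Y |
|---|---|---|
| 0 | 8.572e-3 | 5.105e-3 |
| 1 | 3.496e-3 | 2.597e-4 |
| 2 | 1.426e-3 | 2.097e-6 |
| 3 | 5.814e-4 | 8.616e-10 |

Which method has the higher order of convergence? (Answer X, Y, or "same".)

Method X: p ≈ ln(5.814e-4/1.426e-3)/ln(1.426e-3/3.496e-3) ≈ 1.00.
Method Y: p ≈ ln(8.616e-10/2.097e-6)/ln(2.097e-6/2.597e-4) ≈ 1.62.
Method Y has the higher order (≈1.6 vs ≈1.0).

Y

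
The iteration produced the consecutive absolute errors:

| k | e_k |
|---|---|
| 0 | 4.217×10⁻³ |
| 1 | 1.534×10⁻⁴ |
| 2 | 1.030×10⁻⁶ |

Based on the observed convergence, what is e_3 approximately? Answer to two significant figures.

5.4e-10

First estimate the order: p ≈ ln(e_2/e_1) / ln(e_1/e_0) = ln(1.030×10⁻⁶/1.534×10⁻⁴)/ln(1.534×10⁻⁴/4.217×10⁻³) = ln(0.00671447)/ln(0.0363766) ≈ 1.5099.
Then e_3 ≈ e_2·(e_2/e_1)^p = 1.030×10⁻⁶·(0.00671447)^1.5099 = 1.030×10⁻⁶·0.000523606 ≈ 5.393e-10.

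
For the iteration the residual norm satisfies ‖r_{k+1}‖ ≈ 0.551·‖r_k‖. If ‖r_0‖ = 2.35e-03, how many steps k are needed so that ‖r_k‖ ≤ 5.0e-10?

26

After k steps, ‖r_k‖ ≈ 2.35e-03·0.551^k.
Need 0.551^k ≤ 5.0e-10/2.35e-03 = 2.12766e-07.
k ≥ ln(2.12766e-07)/ln(0.551) = -15.3631/-0.59602 = 25.776.
Smallest integer k = 26.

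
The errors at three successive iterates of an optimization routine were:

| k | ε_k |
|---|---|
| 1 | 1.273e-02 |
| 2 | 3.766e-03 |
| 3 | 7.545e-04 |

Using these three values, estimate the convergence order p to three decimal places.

p ≈ ln(ε_3/ε_2) / ln(ε_2/ε_1)
  = ln(7.545e-04/3.766e-03) / ln(3.766e-03/1.273e-02)
  = ln(0.200345) / ln(0.295837)
  = -1.607714 / -1.217947 ≈ 1.320020

1.320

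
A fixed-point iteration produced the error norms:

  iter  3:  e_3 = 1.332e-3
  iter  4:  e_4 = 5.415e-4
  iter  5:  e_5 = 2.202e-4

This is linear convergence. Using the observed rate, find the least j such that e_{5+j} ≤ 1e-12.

22

Rate ρ ≈ e_5/e_4 = 2.202e-4/5.415e-4 = 0.4066.
After j more steps, e_{5+j} ≈ 2.202e-4·ρ^j; need ρ^j ≤ 1e-12/2.202e-4 = 4.54133e-09.
j ≥ ln(4.54133e-09)/ln(0.4066) = -19.2100/-0.89993 = 21.346.
So 22 more iterations are needed.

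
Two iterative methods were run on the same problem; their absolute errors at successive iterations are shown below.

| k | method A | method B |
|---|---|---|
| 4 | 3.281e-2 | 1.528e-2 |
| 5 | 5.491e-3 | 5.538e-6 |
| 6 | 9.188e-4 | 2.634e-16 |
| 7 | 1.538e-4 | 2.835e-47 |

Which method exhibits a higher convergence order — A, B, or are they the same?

B

Method A: p ≈ ln(1.538e-4/9.188e-4)/ln(9.188e-4/5.491e-3) ≈ 1.00.
Method B: p ≈ ln(2.835e-47/2.634e-16)/ln(2.634e-16/5.538e-6) ≈ 3.00.
Method B has the higher order (≈3.0 vs ≈1.0).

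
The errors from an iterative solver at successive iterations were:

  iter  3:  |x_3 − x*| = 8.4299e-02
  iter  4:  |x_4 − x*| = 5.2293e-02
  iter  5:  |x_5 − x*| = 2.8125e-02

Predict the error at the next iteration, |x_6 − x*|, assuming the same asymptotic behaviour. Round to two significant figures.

First estimate the order: p ≈ ln(|x_5 − x*|/|x_4 − x*|) / ln(|x_4 − x*|/|x_3 − x*|) = ln(2.8125e-02/5.2293e-02)/ln(5.2293e-02/8.4299e-02) = ln(0.537835)/ln(0.620328) ≈ 1.2988.
Then |x_6 − x*| ≈ |x_5 − x*|·(|x_5 − x*|/|x_4 − x*|)^p = 2.8125e-02·(0.537835)^1.2988 = 2.8125e-02·0.446855 ≈ 0.01257.

1.3e-2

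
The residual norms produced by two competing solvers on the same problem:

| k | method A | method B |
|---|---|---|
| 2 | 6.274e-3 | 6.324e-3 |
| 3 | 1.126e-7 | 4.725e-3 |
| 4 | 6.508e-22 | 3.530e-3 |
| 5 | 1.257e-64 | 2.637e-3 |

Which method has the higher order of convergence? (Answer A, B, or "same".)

A

Method A: p ≈ ln(1.257e-64/6.508e-22)/ln(6.508e-22/1.126e-7) ≈ 3.00.
Method B: p ≈ ln(2.637e-3/3.530e-3)/ln(3.530e-3/4.725e-3) ≈ 1.00.
Method A has the higher order (≈3.0 vs ≈1.0).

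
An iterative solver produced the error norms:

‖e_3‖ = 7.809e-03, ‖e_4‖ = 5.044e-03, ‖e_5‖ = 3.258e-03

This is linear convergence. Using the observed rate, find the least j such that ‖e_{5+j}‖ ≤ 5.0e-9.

Rate ρ ≈ ‖e_5‖/‖e_4‖ = 3.258e-03/5.044e-03 = 0.6459.
After j more steps, ‖e_{5+j}‖ ≈ 3.258e-03·ρ^j; need ρ^j ≤ 5.0e-9/3.258e-03 = 1.53468e-06.
j ≥ ln(1.53468e-06)/ln(0.6459) = -13.3872/-0.43711 = 30.627.
So 31 more iterations are needed.

31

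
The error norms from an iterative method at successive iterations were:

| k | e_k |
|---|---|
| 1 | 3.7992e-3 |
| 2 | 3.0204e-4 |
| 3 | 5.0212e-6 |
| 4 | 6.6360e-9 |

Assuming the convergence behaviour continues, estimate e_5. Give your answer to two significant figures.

First estimate the order: p ≈ ln(e_4/e_3) / ln(e_3/e_2) = ln(6.6360e-9/5.0212e-6)/ln(5.0212e-6/3.0204e-4) = ln(0.0013216)/ln(0.0166243) ≈ 1.6180.
Then e_5 ≈ e_4·(e_4/e_3)^p = 6.6360e-9·(0.0013216)^1.6180 = 6.6360e-9·2.19756e-05 ≈ 1.458e-13.

1.5e-13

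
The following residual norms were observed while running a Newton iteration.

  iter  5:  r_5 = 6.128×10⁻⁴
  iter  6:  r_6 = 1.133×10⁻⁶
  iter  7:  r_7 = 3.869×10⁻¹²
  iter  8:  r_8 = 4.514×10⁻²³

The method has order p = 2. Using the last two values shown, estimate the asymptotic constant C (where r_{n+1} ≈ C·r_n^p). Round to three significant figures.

3.02

C ≈ r_8 / r_7^2
  = 4.514×10⁻²³ / (3.869×10⁻¹²)^2
  = 4.514×10⁻²³ / 1.49692e-23 ≈ 3.0155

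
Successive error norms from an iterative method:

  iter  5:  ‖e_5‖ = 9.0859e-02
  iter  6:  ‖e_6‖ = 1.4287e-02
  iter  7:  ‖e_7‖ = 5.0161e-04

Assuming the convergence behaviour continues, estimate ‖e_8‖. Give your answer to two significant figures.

1.2e-6

First estimate the order: p ≈ ln(‖e_7‖/‖e_6‖) / ln(‖e_6‖/‖e_5‖) = ln(5.0161e-04/1.4287e-02)/ln(1.4287e-02/9.0859e-02) = ln(0.0351095)/ln(0.157244) ≈ 1.8105.
Then ‖e_8‖ ≈ ‖e_7‖·(‖e_7‖/‖e_6‖)^p = 5.0161e-04·(0.0351095)^1.8105 = 5.0161e-04·0.00232537 ≈ 1.166e-06.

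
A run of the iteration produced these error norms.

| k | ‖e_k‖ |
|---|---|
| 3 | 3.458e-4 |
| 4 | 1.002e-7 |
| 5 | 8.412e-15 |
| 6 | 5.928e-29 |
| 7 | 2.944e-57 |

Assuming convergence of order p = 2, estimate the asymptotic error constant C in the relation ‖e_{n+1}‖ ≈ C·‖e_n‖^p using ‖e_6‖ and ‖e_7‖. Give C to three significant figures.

C ≈ ‖e_7‖ / ‖e_6‖^2
  = 2.944e-57 / (5.928e-29)^2
  = 2.944e-57 / 3.51412e-57 ≈ 0.83776

0.838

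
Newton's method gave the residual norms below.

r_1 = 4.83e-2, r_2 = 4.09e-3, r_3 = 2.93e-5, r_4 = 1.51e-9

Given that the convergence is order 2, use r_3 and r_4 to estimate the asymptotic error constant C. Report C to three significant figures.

1.76

C ≈ r_4 / r_3^2
  = 1.51e-9 / (2.93e-5)^2
  = 1.51e-9 / 8.5849e-10 ≈ 1.7589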